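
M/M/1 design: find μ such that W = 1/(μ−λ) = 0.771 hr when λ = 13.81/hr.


W = 1/(μ−λ) ⇒ μ − λ = 1/W = 1/0.771 = 1.2970
μ = λ + 1/W = 13.81 + 1.2970 = 15.1070 per hr

Final: 15.1070 /hr


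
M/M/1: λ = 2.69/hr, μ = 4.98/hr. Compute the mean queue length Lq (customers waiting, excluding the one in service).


ρ = 2.69/4.98 = 0.5402
Lq = ρ²/(1−ρ) = 0.2918/0.4598 = 0.6345

Final: 0.6345


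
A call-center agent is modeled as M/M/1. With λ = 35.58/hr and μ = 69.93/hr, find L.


ρ = λ/μ = 35.58/69.93 = 0.5088
L = ρ/(1−ρ) = 0.5088/(1 − 0.5088) = 0.5088/0.4912 = 1.0358

Final: 1.0358


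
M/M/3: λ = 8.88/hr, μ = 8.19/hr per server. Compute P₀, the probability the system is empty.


a = λ/μ = 8.88/8.19 = 1.0842; ρ = a/c = 0.3614
Σ_{k=0}^{2} a^k/k! (terms k=0..2) = 1.00000 + 1.08425 + 0.58780 = 2.67205
Tail: a^3/(3!(1−ρ)) = 1.27464/(6·0.6386) = 0.33267
P₀ = 1/(2.67205 + 0.33267) = 1/3.00472 = 0.332810

Final: 0.332810


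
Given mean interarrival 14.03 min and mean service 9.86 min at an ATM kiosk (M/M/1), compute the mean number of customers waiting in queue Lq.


λ = 60/14.03 = 4.2766 /hr
μ = 60/9.86 = 6.0852 /hr
ρ = λ/μ = 4.2766/6.0852 = 0.7028
Lq = ρ²/(1−ρ) = 0.4939/0.2972 = 1.6617

Final: 1.6617


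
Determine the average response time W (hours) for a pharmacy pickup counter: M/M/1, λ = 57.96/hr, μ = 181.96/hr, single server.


W = 1/(μ−λ) = 1/(181.96 − 57.96) = 1/124.00 = 0.008065 hr

Final: 0.008065 hr


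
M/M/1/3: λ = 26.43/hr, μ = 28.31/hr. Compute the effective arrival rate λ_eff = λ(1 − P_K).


ρ = 0.9336; P_K = (1−ρ)ρ^3/(1−ρ^4) = 0.224851
λ_eff = λ(1 − P_K) = 26.43·(1 − 0.224851) = 26.43·0.775149 = 20.4872 /hr

Final: 20.4872 /hr


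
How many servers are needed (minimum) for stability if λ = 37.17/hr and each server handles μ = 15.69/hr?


Stability requires cμ > λ ⇔ c > λ/μ.
λ/μ = 37.17/15.69 = 2.3690
Minimum integer c = ⌊2.3690⌋ + 1 = 3
Check: 3·15.69 = 47.07 > 37.17, while 2·15.69 = 31.38 ≤ 37.17

Final: 3 servers


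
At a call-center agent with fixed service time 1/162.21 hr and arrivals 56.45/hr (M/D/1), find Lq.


ρ = 56.45/162.21 = 0.3480
M/D/1: Lq = ρ²/(2(1−ρ)) = 0.1211/(2·0.6520) = 0.09288

Final: 0.09288


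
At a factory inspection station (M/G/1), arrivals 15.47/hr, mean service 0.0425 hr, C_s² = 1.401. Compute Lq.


ρ = λ·E[S] = 15.47·0.0425 = 0.6575
Lq = ρ²(1+C_s²)/(2(1−ρ)) = 0.4323·(1+1.401)/(2·0.3425)
= 0.4323·2.4010/0.6850 = 1.51505

Final: 1.51505


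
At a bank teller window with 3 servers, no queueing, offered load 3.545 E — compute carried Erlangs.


B(3,3.545) = 0.406772 (Erlang-B)
Carried load = a(1 − B) = 3.545·(1 − 0.406772) = 3.545·0.593228 = 2.1030 E

Final: 2.1030 Erlangs


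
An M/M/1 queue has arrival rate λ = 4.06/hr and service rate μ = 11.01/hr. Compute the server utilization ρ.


ρ = λ/μ = 4.06/11.01 = 0.3688

Final: 0.3688


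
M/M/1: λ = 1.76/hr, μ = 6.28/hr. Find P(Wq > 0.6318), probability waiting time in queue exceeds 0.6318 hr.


ρ = 1.76/6.28 = 0.2803
P(Wq > t) = ρ·e^{−(μ−λ)t} = 0.2803·e^{−2.8557}
= 0.2803·0.057513 = 0.016118

Final: 0.016118


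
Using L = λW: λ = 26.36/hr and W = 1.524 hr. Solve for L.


L = λW = 26.36·1.524 = 40.1726

Final: 40.1726


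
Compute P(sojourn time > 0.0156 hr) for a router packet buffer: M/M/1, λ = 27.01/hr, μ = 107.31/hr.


W ~ Exponential(μ−λ) for M/M/1.
μ − λ = 107.31 − 27.01 = 80.3000
P(W > t) = e^{−(μ−λ)t} = e^{−1.2527} = 0.285738

Final: 0.285738


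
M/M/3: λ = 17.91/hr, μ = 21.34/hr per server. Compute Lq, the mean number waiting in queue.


a = λ/μ = 0.8393; ρ = a/3 = 0.2798
P₀ = 0.429507
Lq = P₀·a^c·ρ / (c!·(1−ρ)²) = 0.429507·0.59116·0.2798/(6·0.51875)
= 0.02282

Final: 0.02282


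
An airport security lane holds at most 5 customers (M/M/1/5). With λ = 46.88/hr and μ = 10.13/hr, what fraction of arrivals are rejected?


ρ = λ/μ = 46.88/10.13 = 4.6278
P_K = (1−ρ)ρ^K/(1−ρ^(K+1)) = (-3.6278·2122.710598)/(1 − 9823.560992)
= -7700.850393/-9822.560992 = 0.783996

Final: 0.783996


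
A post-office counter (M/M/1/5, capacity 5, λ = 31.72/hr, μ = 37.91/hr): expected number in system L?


ρ = 31.72/37.91 = 0.8367
L = ρ[1 − (K+1)ρ^K + Kρ^(K+1)] / [(1−ρ)(1−ρ^(K+1))]
Numerator: 0.8367·(1 − 6·0.410107 + 5·0.343144) = 0.213429
Denominator: (0.1633)·(0.656856) = 0.107252
L = 0.213429/0.107252 = 1.9900

Final: 1.9900


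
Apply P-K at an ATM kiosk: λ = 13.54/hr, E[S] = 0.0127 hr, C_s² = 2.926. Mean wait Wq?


ρ = λ·E[S] = 13.54·0.0127 = 0.1720
E[S²] = E[S]²(1+C_s²) = 0.0127²·(1+2.926) = 0.0006332
Wq = λ·E[S²]/(2(1−ρ)) = 13.54·0.0006332/(2·0.8280) = 0.005177 hr

Final: 0.005177 hr


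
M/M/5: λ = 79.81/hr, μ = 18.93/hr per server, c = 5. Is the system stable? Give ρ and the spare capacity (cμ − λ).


Total capacity cμ = 5·18.93 = 94.65/hr
ρ = λ/(cμ) = 79.81/94.65 = 0.8432
Stable ⇔ ρ < 1: YES
Spare capacity = cμ − λ = 94.65 − 79.81 = 14.84/hr

Final: ρ = 0.8432; stable; margin = 14.84/hr


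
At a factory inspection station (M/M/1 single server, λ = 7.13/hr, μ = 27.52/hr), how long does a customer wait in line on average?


ρ = 7.13/27.52 = 0.2591
Wq = ρ/(μ−λ) = 0.2591/(27.52 − 7.13) = 0.2591/20.39 = 0.01271 hr

Final: 0.01271 hr


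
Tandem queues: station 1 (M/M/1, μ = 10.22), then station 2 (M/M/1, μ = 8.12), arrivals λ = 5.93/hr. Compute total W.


Each node sees arrival rate λ = 5.93/hr (tandem ⇒ throughput preserved).
W₁ = 1/(μ₁−λ) = 1/(10.22−5.93) = 0.23310 hr
W₂ = 1/(μ₂−λ) = 1/(8.12−5.93) = 0.45662 hr
W_total = W₁ + W₂ = 0.23310 + 0.45662 = 0.68972 hr

Final: 0.68972 hr


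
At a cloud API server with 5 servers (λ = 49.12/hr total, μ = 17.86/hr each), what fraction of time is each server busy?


ρ = λ/(cμ) = 49.12/(5·17.86) = 49.12/89.30 = 0.5501

Final: 0.5501


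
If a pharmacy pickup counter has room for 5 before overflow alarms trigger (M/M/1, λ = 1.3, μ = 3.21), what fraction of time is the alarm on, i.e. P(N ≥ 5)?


ρ = 1.3/3.21 = 0.4050
P(N ≥ n) = ρ^n = 0.4050^5 = 0.010894

Final: 0.010894


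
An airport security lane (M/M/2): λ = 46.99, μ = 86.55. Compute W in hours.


a = 0.5429; ρ = 0.2715; P₀ = 0.572993
Lq = P₀·a^c·ρ/(c!(1−ρ)²) = 0.04319
Wq = Lq/λ = 0.04319/46.99 = 0.0009192 hr
W = Wq + 1/μ = 0.0009192 + 0.01155 = 0.01247 hr

Final: 0.01247 hr


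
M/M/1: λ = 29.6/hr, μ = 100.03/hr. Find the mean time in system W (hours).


W = 1/(μ−λ) = 1/(100.03 − 29.6) = 1/70.43 = 0.01420 hr

Final: 0.01420 hr


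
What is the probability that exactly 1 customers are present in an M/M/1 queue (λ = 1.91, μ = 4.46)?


ρ = 1.91/4.46 = 0.4283
P_n = (1−ρ)·ρ^n = (1 − 0.4283)·0.4283^1 = 0.5717·0.428251 = 0.244852

Final: 0.244852


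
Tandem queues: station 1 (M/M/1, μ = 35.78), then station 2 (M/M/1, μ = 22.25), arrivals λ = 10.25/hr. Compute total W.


Each node sees arrival rate λ = 10.25/hr (tandem ⇒ throughput preserved).
W₁ = 1/(μ₁−λ) = 1/(35.78−10.25) = 0.03917 hr
W₂ = 1/(μ₂−λ) = 1/(22.25−10.25) = 0.08333 hr
W_total = W₁ + W₂ = 0.03917 + 0.08333 = 0.12250 hr

Final: 0.12250 hr


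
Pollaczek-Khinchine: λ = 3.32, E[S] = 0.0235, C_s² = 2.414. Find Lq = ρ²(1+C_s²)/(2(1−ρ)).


ρ = λ·E[S] = 3.32·0.0235 = 0.07802
Lq = ρ²(1+C_s²)/(2(1−ρ)) = 0.006087·(1+2.414)/(2·0.9220)
= 0.006087·3.4140/1.8440 = 0.01127

Final: 0.01127


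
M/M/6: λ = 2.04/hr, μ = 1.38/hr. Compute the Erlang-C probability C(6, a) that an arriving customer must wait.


a = λ/μ = 1.4783; ρ = a/6 = 0.2464
P₀ = 0.227982 (from M/M/c formula)
C(c,a) = [a^c/(c!(1−ρ))]·P₀ = [10.43534/(720·0.7536)]·0.227982
= 0.01923·0.227982 = 0.004384

Final: 0.004384


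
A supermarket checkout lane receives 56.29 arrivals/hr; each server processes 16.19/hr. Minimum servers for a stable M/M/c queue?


Stability requires cμ > λ ⇔ c > λ/μ.
λ/μ = 56.29/16.19 = 3.4768
Minimum integer c = ⌊3.4768⌋ + 1 = 4
Check: 4·16.19 = 64.76 > 56.29, while 3·16.19 = 48.57 ≤ 56.29

Final: 4 servers


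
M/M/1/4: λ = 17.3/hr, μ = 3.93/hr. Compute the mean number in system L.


ρ = 17.3/3.93 = 4.4020
L = ρ[1 − (K+1)ρ^K + Kρ^(K+1)] / [(1−ρ)(1−ρ^(K+1))]
Numerator: 4.4020·(1 − 5·375.503692 + 4·1652.980627) = 20845.417326
Denominator: (-3.4020)·(-1651.980627) = 5620.096944
L = 20845.417326/5620.096944 = 3.7091

Final: 3.7091


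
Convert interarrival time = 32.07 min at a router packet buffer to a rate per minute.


λ = 1/(interarrival time) in consistent units.
1 minute = 1 min, so λ = 1/32.07 = 0.03118 per minute

Final: 0.03118 /min


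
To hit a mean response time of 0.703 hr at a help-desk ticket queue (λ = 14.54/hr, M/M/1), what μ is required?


W = 1/(μ−λ) ⇒ μ − λ = 1/W = 1/0.703 = 1.4225
μ = λ + 1/W = 14.54 + 1.4225 = 15.9625 per hr

Final: 15.9625 /hr


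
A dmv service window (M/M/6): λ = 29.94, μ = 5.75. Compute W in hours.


a = 5.2070; ρ = 0.8678; P₀ = 0.003172
Lq = P₀·a^c·ρ/(c!(1−ρ)²) = 4.36185
Wq = Lq/λ = 4.36185/29.94 = 0.14569 hr
W = Wq + 1/μ = 0.14569 + 0.17391 = 0.31960 hr

Final: 0.31960 hr


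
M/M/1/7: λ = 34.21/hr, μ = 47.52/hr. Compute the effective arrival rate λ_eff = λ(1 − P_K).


ρ = 0.7199; P_K = (1−ρ)ρ^7/(1−ρ^8) = 0.030252
λ_eff = λ(1 − P_K) = 34.21·(1 − 0.030252) = 34.21·0.969748 = 33.1751 /hr

Final: 33.1751 /hr


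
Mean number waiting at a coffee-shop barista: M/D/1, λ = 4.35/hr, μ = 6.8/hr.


ρ = 4.35/6.8 = 0.6397
M/D/1: Lq = ρ²/(2(1−ρ)) = 0.4092/(2·0.3603) = 0.56790

Final: 0.56790


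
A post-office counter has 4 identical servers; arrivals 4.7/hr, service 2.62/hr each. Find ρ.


ρ = λ/(cμ) = 4.7/(4·2.62) = 4.7/10.48 = 0.4485

Final: 0.4485


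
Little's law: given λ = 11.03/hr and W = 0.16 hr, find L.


L = λW = 11.03·0.16 = 1.7648

Final: 1.7648


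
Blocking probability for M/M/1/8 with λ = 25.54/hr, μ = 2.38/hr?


ρ = λ/μ = 25.54/2.38 = 10.7311
P_K = (1−ρ)ρ^K/(1−ρ^(K+1)) = (-9.7311·175853690.511904)/(1 − 1887102208.266399)
= -1711248517.754495/-1887102207.266399 = 0.906813

Final: 0.906813


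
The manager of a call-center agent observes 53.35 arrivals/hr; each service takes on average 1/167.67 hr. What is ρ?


ρ = λ/μ = 53.35/167.67 = 0.3182

Final: 0.3182


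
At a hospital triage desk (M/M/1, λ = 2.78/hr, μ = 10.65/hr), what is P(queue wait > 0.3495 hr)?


ρ = 2.78/10.65 = 0.2610
P(Wq > t) = ρ·e^{−(μ−λ)t} = 0.2610·e^{−2.7506}
= 0.2610·0.063892 = 0.016678

Final: 0.016678


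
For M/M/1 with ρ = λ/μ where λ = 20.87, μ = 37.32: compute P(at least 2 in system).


ρ = 20.87/37.32 = 0.5592
P(N ≥ n) = ρ^n = 0.5592^2 = 0.312724

Final: 0.312724


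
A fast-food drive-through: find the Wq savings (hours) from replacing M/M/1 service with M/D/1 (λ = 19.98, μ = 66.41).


ρ = 19.98/66.41 = 0.3009
Wq(M/M/1) = ρ/(μ−λ) = 0.3009/46.43 = 0.006480 hr
Wq(M/D/1) = ρ/(2(μ−λ)) = 0.003240 hr
Savings = 0.006480 − 0.003240 = 0.003240 hr

Final: 0.003240 hr


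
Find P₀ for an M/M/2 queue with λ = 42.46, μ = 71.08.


a = λ/μ = 42.46/71.08 = 0.5974; ρ = a/c = 0.2987
Σ_{k=0}^{1} a^k/k! (terms k=0..1) = 1.00000 + 0.59736 = 1.59736
Tail: a^2/(2!(1−ρ)) = 0.35683/(2·0.7013) = 0.25440
P₀ = 1/(1.59736 + 0.25440) = 1/1.85176 = 0.540028

Final: 0.540028


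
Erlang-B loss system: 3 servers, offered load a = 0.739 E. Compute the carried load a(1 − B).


B(3,0.739) = 0.032349 (Erlang-B)
Carried load = a(1 − B) = 0.739·(1 − 0.032349) = 0.739·0.967651 = 0.7151 E

Final: 0.7151 Erlangs


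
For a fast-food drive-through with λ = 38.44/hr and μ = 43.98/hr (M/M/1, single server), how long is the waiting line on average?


ρ = 38.44/43.98 = 0.8740
Lq = ρ²/(1−ρ) = 0.7639/0.1260 = 6.0646

Final: 6.0646


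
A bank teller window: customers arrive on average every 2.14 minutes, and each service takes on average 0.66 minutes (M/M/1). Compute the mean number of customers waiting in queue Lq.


λ = 60/2.14 = 28.0374 /hr
μ = 60/0.66 = 90.9091 /hr
ρ = λ/μ = 28.0374/90.9091 = 0.3084
Lq = ρ²/(1−ρ) = 0.09512/0.6916 = 0.1375

Final: 0.1375


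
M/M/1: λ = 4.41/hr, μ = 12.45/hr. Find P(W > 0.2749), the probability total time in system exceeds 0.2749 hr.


W ~ Exponential(μ−λ) for M/M/1.
μ − λ = 12.45 − 4.41 = 8.0400
P(W > t) = e^{−(μ−λ)t} = e^{−2.2102} = 0.109679

Final: 0.109679


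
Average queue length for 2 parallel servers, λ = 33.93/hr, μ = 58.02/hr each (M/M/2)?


a = λ/μ = 0.5848; ρ = a/2 = 0.2924
P₀ = 0.547510
Lq = P₀·a^c·ρ / (c!·(1−ρ)²) = 0.547510·0.34199·0.2924/(2·0.50070)
= 0.05467

Final: 0.05467


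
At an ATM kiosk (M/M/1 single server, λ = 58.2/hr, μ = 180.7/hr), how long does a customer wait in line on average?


ρ = 58.2/180.7 = 0.3221
Wq = ρ/(μ−λ) = 0.3221/(180.7 − 58.2) = 0.3221/122.50 = 0.002629 hr

Final: 0.002629 hr


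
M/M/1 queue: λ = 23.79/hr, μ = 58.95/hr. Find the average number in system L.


ρ = λ/μ = 23.79/58.95 = 0.4036
L = ρ/(1−ρ) = 0.4036/(1 − 0.4036) = 0.4036/0.5964 = 0.6766

Final: 0.6766


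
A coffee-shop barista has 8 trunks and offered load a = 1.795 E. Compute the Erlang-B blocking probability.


B(c,a) = (a^c/c!) / Σ_{k=0}^{c} a^k/k!
a^8/8! = 0.002673
Σ terms (k=0..8): 1.00000 + 1.79500 + 1.61101 + 0.96392 + 0.43256 + 0.15529 + 0.04646 + 0.01191 + 0.002673 = 6.018828
B = 0.002673/6.018828 = 0.0004441

Final: 0.0004441


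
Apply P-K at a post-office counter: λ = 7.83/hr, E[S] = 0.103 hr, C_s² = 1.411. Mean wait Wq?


ρ = λ·E[S] = 7.83·0.103 = 0.8065
E[S²] = E[S]²(1+C_s²) = 0.103²·(1+1.411) = 0.025578
Wq = λ·E[S²]/(2(1−ρ)) = 7.83·0.025578/(2·0.1935) = 0.51749 hr

Final: 0.51749 hr


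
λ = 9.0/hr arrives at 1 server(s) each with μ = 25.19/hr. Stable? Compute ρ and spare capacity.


Total capacity cμ = 1·25.19 = 25.19/hr
ρ = λ/(cμ) = 9.0/25.19 = 0.3573
Stable ⇔ ρ < 1: YES
Spare capacity = cμ − λ = 25.19 − 9.0 = 16.19/hr

Final: ρ = 0.3573; stable; margin = 16.19/hr


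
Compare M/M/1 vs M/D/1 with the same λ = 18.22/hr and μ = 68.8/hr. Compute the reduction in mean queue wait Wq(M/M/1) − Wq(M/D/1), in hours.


ρ = 18.22/68.8 = 0.2648
Wq(M/M/1) = ρ/(μ−λ) = 0.2648/50.58 = 0.005236 hr
Wq(M/D/1) = ρ/(2(μ−λ)) = 0.002618 hr
Savings = 0.005236 − 0.002618 = 0.002618 hr

Final: 0.002618 hr


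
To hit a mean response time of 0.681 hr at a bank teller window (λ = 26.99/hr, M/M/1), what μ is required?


W = 1/(μ−λ) ⇒ μ − λ = 1/W = 1/0.681 = 1.4684
μ = λ + 1/W = 26.99 + 1.4684 = 28.4584 per hr

Final: 28.4584 /hr


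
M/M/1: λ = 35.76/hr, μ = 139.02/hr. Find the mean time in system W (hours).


W = 1/(μ−λ) = 1/(139.02 − 35.76) = 1/103.26 = 0.009684 hr

Final: 0.009684 hr


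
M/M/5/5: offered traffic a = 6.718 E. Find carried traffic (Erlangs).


B(5,6.718) = 0.407665 (Erlang-B)
Carried load = a(1 − B) = 6.718·(1 − 0.407665) = 6.718·0.592335 = 3.9793 E

Final: 3.9793 Erlangs


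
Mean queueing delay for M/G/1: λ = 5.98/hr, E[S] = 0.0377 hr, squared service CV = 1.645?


ρ = λ·E[S] = 5.98·0.0377 = 0.2254
E[S²] = E[S]²(1+C_s²) = 0.0377²·(1+1.645) = 0.003759
Wq = λ·E[S²]/(2(1−ρ)) = 5.98·0.003759/(2·0.7746) = 0.01451 hr

Final: 0.01451 hr


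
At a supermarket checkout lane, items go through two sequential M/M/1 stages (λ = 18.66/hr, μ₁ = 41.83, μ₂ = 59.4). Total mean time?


Each node sees arrival rate λ = 18.66/hr (tandem ⇒ throughput preserved).
W₁ = 1/(μ₁−λ) = 1/(41.83−18.66) = 0.04316 hr
W₂ = 1/(μ₂−λ) = 1/(59.4−18.66) = 0.02455 hr
W_total = W₁ + W₂ = 0.04316 + 0.02455 = 0.06771 hr

Final: 0.06771 hr


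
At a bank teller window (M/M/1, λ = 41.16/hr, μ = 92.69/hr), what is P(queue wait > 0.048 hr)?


ρ = 41.16/92.69 = 0.4441
P(Wq > t) = ρ·e^{−(μ−λ)t} = 0.4441·e^{−2.4734}
= 0.4441·0.084294 = 0.037432

Final: 0.037432


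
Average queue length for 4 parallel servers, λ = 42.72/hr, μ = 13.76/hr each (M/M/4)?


a = λ/μ = 3.1047; ρ = a/4 = 0.7762
P₀ = 0.032045
Lq = P₀·a^c·ρ / (c!·(1−ρ)²) = 0.032045·92.90760·0.7762/(24·0.05010)
= 1.92171

Final: 1.92171


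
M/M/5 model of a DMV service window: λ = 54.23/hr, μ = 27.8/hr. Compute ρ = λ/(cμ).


ρ = λ/(cμ) = 54.23/(5·27.8) = 54.23/139.00 = 0.3901

Final: 0.3901


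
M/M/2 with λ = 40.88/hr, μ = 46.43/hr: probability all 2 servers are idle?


a = λ/μ = 40.88/46.43 = 0.8805; ρ = a/c = 0.4402
Σ_{k=0}^{1} a^k/k! (terms k=0..1) = 1.00000 + 0.88047 = 1.88047
Tail: a^2/(2!(1−ρ)) = 0.77522/(2·0.5598) = 0.69245
P₀ = 1/(1.88047 + 0.69245) = 1/2.57291 = 0.388665

Final: 0.388665


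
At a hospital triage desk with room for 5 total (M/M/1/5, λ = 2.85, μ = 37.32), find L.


ρ = 2.85/37.32 = 0.07637
L = ρ[1 − (K+1)ρ^K + Kρ^(K+1)] / [(1−ρ)(1−ρ^(K+1))]
Numerator: 0.07637·(1 − 6·0.000002597 + 5·0.0000001983) = 0.076365
Denominator: (0.9236)·(1.000000) = 0.923633
L = 0.076365/0.923633 = 0.08268

Final: 0.08268


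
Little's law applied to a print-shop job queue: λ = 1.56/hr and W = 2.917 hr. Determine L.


L = λW = 1.56·2.917 = 4.5505

Final: 4.5505


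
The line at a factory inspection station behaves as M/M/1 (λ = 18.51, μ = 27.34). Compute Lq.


ρ = 18.51/27.34 = 0.6770
Lq = ρ²/(1−ρ) = 0.4584/0.3230 = 1.4192

Final: 1.4192


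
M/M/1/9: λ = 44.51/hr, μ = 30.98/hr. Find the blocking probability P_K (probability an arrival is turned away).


ρ = λ/μ = 44.51/30.98 = 1.4367
P_K = (1−ρ)ρ^K/(1−ρ^(K+1)) = (-0.4367·26.084687)/(1 − 37.476740)
= -11.392053/-36.476740 = 0.312310

Final: 0.312310


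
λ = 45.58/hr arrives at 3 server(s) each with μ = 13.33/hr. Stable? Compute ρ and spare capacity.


Total capacity cμ = 3·13.33 = 39.99/hr
ρ = λ/(cμ) = 45.58/39.99 = 1.1398
Stable ⇔ ρ < 1: NO
Spare capacity = cμ − λ = 39.99 − 45.58 = -5.59/hr

Final: ρ = 1.1398; unstable; margin = -5.59/hr


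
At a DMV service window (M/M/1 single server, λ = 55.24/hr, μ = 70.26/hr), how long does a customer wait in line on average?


ρ = 55.24/70.26 = 0.7862
Wq = ρ/(μ−λ) = 0.7862/(70.26 − 55.24) = 0.7862/15.02 = 0.05235 hr

Final: 0.05235 hr


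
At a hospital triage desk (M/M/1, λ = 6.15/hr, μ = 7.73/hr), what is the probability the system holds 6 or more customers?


ρ = 6.15/7.73 = 0.7956
P(N ≥ n) = ρ^n = 0.7956^6 = 0.253614

Final: 0.253614


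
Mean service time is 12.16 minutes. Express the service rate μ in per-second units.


μ = 1/(service time) in consistent units.
1 second = 0.0166667 min, so μ = 0.0166667/12.16 = 0.001371 per second

Final: 0.001371 /sec


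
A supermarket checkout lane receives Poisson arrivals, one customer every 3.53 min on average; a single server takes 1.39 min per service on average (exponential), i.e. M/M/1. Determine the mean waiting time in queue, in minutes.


λ = 60/3.53 = 16.9972 /hr
μ = 60/1.39 = 43.1655 /hr
ρ = λ/μ = 16.9972/43.1655 = 0.3938
Wq = ρ/(μ−λ) = 0.3938/(43.1655−16.9972) = 0.01505 hr
In minutes: 0.01505·60 = 0.9029 min

Final: 0.9029 min


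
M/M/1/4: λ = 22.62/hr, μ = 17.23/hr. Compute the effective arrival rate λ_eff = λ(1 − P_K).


ρ = 1.3128; P_K = (1−ρ)ρ^4/(1−ρ^5) = 0.320459
λ_eff = λ(1 − P_K) = 22.62·(1 − 0.320459) = 22.62·0.679541 = 15.3712 /hr

Final: 15.3712 /hr


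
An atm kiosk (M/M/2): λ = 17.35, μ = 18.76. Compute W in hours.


a = 0.9248; ρ = 0.4624; P₀ = 0.367596
Lq = P₀·a^c·ρ/(c!(1−ρ)²) = 0.25155
Wq = Lq/λ = 0.25155/17.35 = 0.01450 hr
W = Wq + 1/μ = 0.01450 + 0.05330 = 0.06780 hr

Final: 0.06780 hr


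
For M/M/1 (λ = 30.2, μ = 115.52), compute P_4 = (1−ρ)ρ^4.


ρ = 30.2/115.52 = 0.2614
P_n = (1−ρ)·ρ^n = (1 − 0.2614)·0.2614^4 = 0.7386·0.004671 = 0.003450

Final: 0.003450


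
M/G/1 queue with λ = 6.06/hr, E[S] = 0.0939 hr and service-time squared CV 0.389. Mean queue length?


ρ = λ·E[S] = 6.06·0.0939 = 0.5690
Lq = ρ²(1+C_s²)/(2(1−ρ)) = 0.3238·(1+0.389)/(2·0.4310)
= 0.3238·1.3890/0.8619 = 0.52180

Final: 0.52180


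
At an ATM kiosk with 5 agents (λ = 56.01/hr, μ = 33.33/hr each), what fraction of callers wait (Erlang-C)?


a = λ/μ = 1.6805; ρ = a/5 = 0.3361
P₀ = 0.185739 (from M/M/c formula)
C(c,a) = [a^c/(c!(1−ρ))]·P₀ = [13.40143/(120·0.6639)]·0.185739
= 0.16821·0.185739 = 0.031244

Final: 0.031244


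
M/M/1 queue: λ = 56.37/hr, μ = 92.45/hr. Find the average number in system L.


ρ = λ/μ = 56.37/92.45 = 0.6097
L = ρ/(1−ρ) = 0.6097/(1 − 0.6097) = 0.6097/0.3903 = 1.5624

Final: 1.5624


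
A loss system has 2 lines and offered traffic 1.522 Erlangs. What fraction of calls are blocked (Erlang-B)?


B(c,a) = (a^c/c!) / Σ_{k=0}^{c} a^k/k!
a^2/2! = 1.158242
Σ terms (k=0..2): 1.00000 + 1.52200 + 1.15824 = 3.680242
B = 1.158242/3.680242 = 0.314719

Final: 0.314719


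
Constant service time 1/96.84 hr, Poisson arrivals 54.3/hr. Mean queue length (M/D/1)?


ρ = 54.3/96.84 = 0.5607
M/D/1: Lq = ρ²/(2(1−ρ)) = 0.3144/(2·0.4393) = 0.35786

Final: 0.35786


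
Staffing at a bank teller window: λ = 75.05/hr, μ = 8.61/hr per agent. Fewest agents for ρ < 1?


Stability requires cμ > λ ⇔ c > λ/μ.
λ/μ = 75.05/8.61 = 8.7166
Minimum integer c = ⌊8.7166⌋ + 1 = 9
Check: 9·8.61 = 77.49 > 75.05, while 8·8.61 = 68.88 ≤ 75.05

Final: 9 servers


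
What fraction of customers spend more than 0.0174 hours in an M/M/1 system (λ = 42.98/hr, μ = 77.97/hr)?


W ~ Exponential(μ−λ) for M/M/1.
μ − λ = 77.97 − 42.98 = 34.9900
P(W > t) = e^{−(μ−λ)t} = e^{−0.6088} = 0.543989

Final: 0.543989


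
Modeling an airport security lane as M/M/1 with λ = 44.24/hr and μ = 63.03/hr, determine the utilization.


ρ = λ/μ = 44.24/63.03 = 0.7019

Final: 0.7019


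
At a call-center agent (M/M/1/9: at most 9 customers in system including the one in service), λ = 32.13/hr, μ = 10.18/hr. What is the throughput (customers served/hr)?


ρ = 3.1562; P_K = (1−ρ)ρ^9/(1−ρ^10) = 0.683169
λ_eff = λ(1 − P_K) = 32.13·(1 − 0.683169) = 32.13·0.316831 = 10.1798 /hr

Final: 10.1798 /hr


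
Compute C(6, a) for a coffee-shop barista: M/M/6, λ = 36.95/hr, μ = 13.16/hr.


a = λ/μ = 2.8078; ρ = a/6 = 0.4680
P₀ = 0.059661 (from M/M/c formula)
C(c,a) = [a^c/(c!(1−ρ))]·P₀ = [489.94950/(720·0.5320)]·0.059661
= 1.27901·0.059661 = 0.076307

Final: 0.076307


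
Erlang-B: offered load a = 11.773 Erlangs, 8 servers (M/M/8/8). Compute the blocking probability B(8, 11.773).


B(c,a) = (a^c/c!) / Σ_{k=0}^{c} a^k/k!
a^8/8! = 9153.277492
Σ terms (k=0..8): 1.00000 + 11.77300 + 69.30176 + 271.96322 + 800.45576 + 1884.75313 + 3698.19977 + 6219.84371 + 9153.27749 = 22110.567854
B = 9153.277492/22110.567854 = 0.413977

Final: 0.413977


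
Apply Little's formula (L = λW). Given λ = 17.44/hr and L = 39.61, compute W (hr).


W = L/λ = 39.61/17.44 = 2.2712 hr

Final: 2.2712 hr


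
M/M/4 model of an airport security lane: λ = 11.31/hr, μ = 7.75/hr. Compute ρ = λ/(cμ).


ρ = λ/(cμ) = 11.31/(4·7.75) = 11.31/31.00 = 0.3648

Final: 0.3648


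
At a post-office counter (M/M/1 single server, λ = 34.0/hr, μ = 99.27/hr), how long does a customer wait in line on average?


ρ = 34.0/99.27 = 0.3425
Wq = ρ/(μ−λ) = 0.3425/(99.27 − 34.0) = 0.3425/65.27 = 0.005247 hr

Final: 0.005247 hr


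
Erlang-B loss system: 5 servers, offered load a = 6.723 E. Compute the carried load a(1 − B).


B(5,6.723) = 0.407974 (Erlang-B)
Carried load = a(1 − B) = 6.723·(1 − 0.407974) = 6.723·0.592026 = 3.9802 E

Final: 3.9802 Erlangs


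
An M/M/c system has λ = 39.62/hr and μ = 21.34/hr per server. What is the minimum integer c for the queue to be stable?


Stability requires cμ > λ ⇔ c > λ/μ.
λ/μ = 39.62/21.34 = 1.8566
Minimum integer c = ⌊1.8566⌋ + 1 = 2
Check: 2·21.34 = 42.68 > 39.62, while 1·21.34 = 21.34 ≤ 39.62

Final: 2 servers


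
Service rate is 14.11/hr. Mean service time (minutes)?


Mean service time = 1/μ = 1/14.11 hour = 0.07087 hour
In minutes: 0.07087 × 60 = 4.2523 min

Final: 4.2523 min


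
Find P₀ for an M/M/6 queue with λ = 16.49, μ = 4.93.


a = λ/μ = 16.49/4.93 = 3.3448; ρ = a/c = 0.5575
Σ_{k=0}^{5} a^k/k! (terms k=0..5) = 1.00000 + 3.34483 + 5.59394 + 6.23692 + 5.21535 + 3.48889 = 24.87992
Tail: a^6/(6!(1−ρ)) = 1400.36877/(720·0.4425) = 4.39510
P₀ = 1/(24.87992 + 4.39510) = 1/29.27502 = 0.034159

Final: 0.034159


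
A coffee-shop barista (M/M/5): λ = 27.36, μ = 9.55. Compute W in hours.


a = 2.8649; ρ = 0.5730; P₀ = 0.054167
Lq = P₀·a^c·ρ/(c!(1−ρ)²) = 0.27376
Wq = Lq/λ = 0.27376/27.36 = 0.01001 hr
W = Wq + 1/μ = 0.01001 + 0.10471 = 0.11472 hr

Final: 0.11472 hr


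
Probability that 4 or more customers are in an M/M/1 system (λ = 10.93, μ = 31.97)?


ρ = 10.93/31.97 = 0.3419
P(N ≥ n) = ρ^n = 0.3419^4 = 0.013662

Final: 0.013662


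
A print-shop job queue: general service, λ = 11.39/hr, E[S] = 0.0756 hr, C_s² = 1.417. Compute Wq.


ρ = λ·E[S] = 11.39·0.0756 = 0.8611
E[S²] = E[S]²(1+C_s²) = 0.0756²·(1+1.417) = 0.013814
Wq = λ·E[S²]/(2(1−ρ)) = 11.39·0.013814/(2·0.1389) = 0.56632 hr

Final: 0.56632 hr


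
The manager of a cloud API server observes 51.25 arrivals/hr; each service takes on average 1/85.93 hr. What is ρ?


ρ = λ/μ = 51.25/85.93 = 0.5964

Final: 0.5964


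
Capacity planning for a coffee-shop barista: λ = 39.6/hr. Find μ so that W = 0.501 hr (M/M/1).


W = 1/(μ−λ) ⇒ μ − λ = 1/W = 1/0.501 = 1.9960
μ = λ + 1/W = 39.6 + 1.9960 = 41.5960 per hr

Final: 41.5960 /hr


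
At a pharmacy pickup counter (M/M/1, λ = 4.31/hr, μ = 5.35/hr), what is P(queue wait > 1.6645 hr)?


ρ = 4.31/5.35 = 0.8056
P(Wq > t) = ρ·e^{−(μ−λ)t} = 0.8056·e^{−1.7311}
= 0.8056·0.177093 = 0.142667

Final: 0.142667


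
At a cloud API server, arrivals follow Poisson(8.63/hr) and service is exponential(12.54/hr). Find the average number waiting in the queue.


ρ = 8.63/12.54 = 0.6882
Lq = ρ²/(1−ρ) = 0.4736/0.3118 = 1.5190

Final: 1.5190


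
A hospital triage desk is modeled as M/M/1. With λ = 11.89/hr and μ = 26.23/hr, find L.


ρ = λ/μ = 11.89/26.23 = 0.4533
L = ρ/(1−ρ) = 0.4533/(1 − 0.4533) = 0.4533/0.5467 = 0.8291

Final: 0.8291


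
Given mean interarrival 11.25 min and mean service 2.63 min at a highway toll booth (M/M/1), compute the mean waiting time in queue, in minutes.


λ = 60/11.25 = 5.3333 /hr
μ = 60/2.63 = 22.8137 /hr
ρ = λ/μ = 5.3333/22.8137 = 0.2338
Wq = ρ/(μ−λ) = 0.2338/(22.8137−5.3333) = 0.01337 hr
In minutes: 0.01337·60 = 0.8024 min

Final: 0.8024 min


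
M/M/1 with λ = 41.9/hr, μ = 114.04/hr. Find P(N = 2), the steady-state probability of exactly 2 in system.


ρ = 41.9/114.04 = 0.3674
P_n = (1−ρ)·ρ^n = (1 − 0.3674)·0.3674^2 = 0.6326·0.134994 = 0.085395

Final: 0.085395


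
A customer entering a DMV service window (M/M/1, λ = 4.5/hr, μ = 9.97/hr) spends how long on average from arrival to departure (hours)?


W = 1/(μ−λ) = 1/(9.97 − 4.5) = 1/5.47 = 0.1828 hr

Final: 0.1828 hr


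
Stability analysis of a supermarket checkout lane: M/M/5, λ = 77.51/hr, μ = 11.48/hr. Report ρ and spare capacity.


Total capacity cμ = 5·11.48 = 57.40/hr
ρ = λ/(cμ) = 77.51/57.40 = 1.3503
Stable ⇔ ρ < 1: NO
Spare capacity = cμ − λ = 57.40 − 77.51 = -20.11/hr

Final: ρ = 1.3503; unstable; margin = -20.11/hr


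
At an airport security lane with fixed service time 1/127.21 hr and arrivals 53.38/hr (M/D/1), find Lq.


ρ = 53.38/127.21 = 0.4196
M/D/1: Lq = ρ²/(2(1−ρ)) = 0.1761/(2·0.5804) = 0.15170

Final: 0.15170


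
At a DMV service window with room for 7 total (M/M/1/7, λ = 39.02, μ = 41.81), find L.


ρ = 39.02/41.81 = 0.9333
L = ρ[1 − (K+1)ρ^K + Kρ^(K+1)] / [(1−ρ)(1−ρ^(K+1))]
Numerator: 0.9333·(1 − 8·0.616666 + 7·0.575515) = 0.088924
Denominator: (0.06673)·(0.424485) = 0.028326
L = 0.088924/0.028326 = 3.1393

Final: 3.1393


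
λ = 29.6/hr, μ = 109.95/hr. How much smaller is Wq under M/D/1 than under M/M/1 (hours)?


ρ = 29.6/109.95 = 0.2692
Wq(M/M/1) = ρ/(μ−λ) = 0.2692/80.35 = 0.003351 hr
Wq(M/D/1) = ρ/(2(μ−λ)) = 0.001675 hr
Savings = 0.003351 − 0.001675 = 0.001675 hr

Final: 0.001675 hr


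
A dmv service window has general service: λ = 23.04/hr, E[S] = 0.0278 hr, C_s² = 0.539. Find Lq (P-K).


ρ = λ·E[S] = 23.04·0.0278 = 0.6405
Lq = ρ²(1+C_s²)/(2(1−ρ)) = 0.4103·(1+0.539)/(2·0.3595)
= 0.4103·1.5390/0.7190 = 0.87817

Final: 0.87817


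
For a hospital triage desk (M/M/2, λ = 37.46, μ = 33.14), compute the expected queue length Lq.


a = λ/μ = 1.1304; ρ = a/2 = 0.5652
P₀ = 0.277810
Lq = P₀·a^c·ρ / (c!·(1−ρ)²) = 0.277810·1.27770·0.5652/(2·0.18907)
= 0.53053

Final: 0.53053


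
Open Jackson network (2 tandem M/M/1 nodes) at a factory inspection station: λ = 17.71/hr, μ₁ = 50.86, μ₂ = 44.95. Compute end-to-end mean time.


Each node sees arrival rate λ = 17.71/hr (tandem ⇒ throughput preserved).
W₁ = 1/(μ₁−λ) = 1/(50.86−17.71) = 0.03017 hr
W₂ = 1/(μ₂−λ) = 1/(44.95−17.71) = 0.03671 hr
W_total = W₁ + W₂ = 0.03017 + 0.03671 = 0.06688 hr

Final: 0.06688 hr


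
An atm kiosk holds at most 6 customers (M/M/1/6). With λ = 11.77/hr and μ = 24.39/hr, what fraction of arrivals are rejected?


ρ = λ/μ = 11.77/24.39 = 0.4826
P_K = (1−ρ)ρ^K/(1−ρ^(K+1)) = (0.5174·0.012630)/(1 − 0.006095)
= 0.006535/0.993905 = 0.006575

Final: 0.006575


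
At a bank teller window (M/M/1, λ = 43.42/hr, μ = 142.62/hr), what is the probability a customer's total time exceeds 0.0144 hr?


W ~ Exponential(μ−λ) for M/M/1.
μ − λ = 142.62 − 43.42 = 99.2000
P(W > t) = e^{−(μ−λ)t} = e^{−1.4285} = 0.239673

Final: 0.239673


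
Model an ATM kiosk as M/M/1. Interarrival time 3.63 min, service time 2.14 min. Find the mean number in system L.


λ = 60/3.63 = 16.5289 /hr
μ = 60/2.14 = 28.0374 /hr
ρ = λ/μ = 16.5289/28.0374 = 0.5895
L = ρ/(1−ρ) = 0.5895/0.4105 = 1.4362

Final: 1.4362


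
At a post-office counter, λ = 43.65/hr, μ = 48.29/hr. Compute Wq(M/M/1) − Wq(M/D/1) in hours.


ρ = 43.65/48.29 = 0.9039
Wq(M/M/1) = ρ/(μ−λ) = 0.9039/4.64 = 0.19481 hr
Wq(M/D/1) = ρ/(2(μ−λ)) = 0.09740 hr
Savings = 0.19481 − 0.09740 = 0.09740 hr

Final: 0.09740 hr


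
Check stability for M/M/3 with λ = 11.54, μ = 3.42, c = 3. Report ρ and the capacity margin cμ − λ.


Total capacity cμ = 3·3.42 = 10.26/hr
ρ = λ/(cμ) = 11.54/10.26 = 1.1248
Stable ⇔ ρ < 1: NO
Spare capacity = cμ − λ = 10.26 − 11.54 = -1.28/hr

Final: ρ = 1.1248; unstable; margin = -1.28/hr


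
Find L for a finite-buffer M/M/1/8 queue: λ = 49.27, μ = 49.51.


ρ = 49.27/49.51 = 0.9952
L = ρ[1 − (K+1)ρ^K + Kρ^(K+1)] / [(1−ρ)(1−ρ^(K+1))]
Numerator: 0.9952·(1 − 9·0.961872 + 8·0.957209) = 0.0008230
Denominator: (0.004848)·(0.042791) = 0.0002074
L = 0.0008230/0.0002074 = 3.9676

Final: 3.9676


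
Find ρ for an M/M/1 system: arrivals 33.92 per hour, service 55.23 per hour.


ρ = λ/μ = 33.92/55.23 = 0.6142

Final: 0.6142


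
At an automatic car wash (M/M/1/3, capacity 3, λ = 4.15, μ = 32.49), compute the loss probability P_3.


ρ = λ/μ = 4.15/32.49 = 0.1277
P_K = (1−ρ)ρ^K/(1−ρ^(K+1)) = (0.8723·0.002084)/(1 − 0.0002662)
= 0.001818/0.999734 = 0.001818

Final: 0.001818


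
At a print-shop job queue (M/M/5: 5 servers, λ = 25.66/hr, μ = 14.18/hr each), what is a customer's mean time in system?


a = 1.8096; ρ = 0.3619; P₀ = 0.163006
Lq = P₀·a^c·ρ/(c!(1−ρ)²) = 0.02343
Wq = Lq/λ = 0.02343/25.66 = 0.0009131 hr
W = Wq + 1/μ = 0.0009131 + 0.07052 = 0.07143 hr

Final: 0.07143 hr


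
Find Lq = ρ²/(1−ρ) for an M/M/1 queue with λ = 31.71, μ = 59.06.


ρ = 31.71/59.06 = 0.5369
Lq = ρ²/(1−ρ) = 0.2883/0.4631 = 0.6225

Final: 0.6225


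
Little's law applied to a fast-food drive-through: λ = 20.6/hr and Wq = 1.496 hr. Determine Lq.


Lq = λWq = 20.6·1.496 = 30.8176

Final: 30.8176


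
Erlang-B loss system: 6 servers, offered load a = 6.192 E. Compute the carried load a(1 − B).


B(6,6.192) = 0.278266 (Erlang-B)
Carried load = a(1 − B) = 6.192·(1 − 0.278266) = 6.192·0.721734 = 4.4690 E

Final: 4.4690 Erlangs


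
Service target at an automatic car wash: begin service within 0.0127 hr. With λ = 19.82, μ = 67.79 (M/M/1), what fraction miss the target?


ρ = 19.82/67.79 = 0.2924
P(Wq > t) = ρ·e^{−(μ−λ)t} = 0.2924·e^{−0.6092}
= 0.2924·0.543775 = 0.158986

Final: 0.158986


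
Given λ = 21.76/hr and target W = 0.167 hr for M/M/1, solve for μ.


W = 1/(μ−λ) ⇒ μ − λ = 1/W = 1/0.167 = 5.9880
μ = λ + 1/W = 21.76 + 5.9880 = 27.7480 per hr

Final: 27.7480 /hr


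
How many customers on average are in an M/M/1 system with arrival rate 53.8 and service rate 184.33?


ρ = λ/μ = 53.8/184.33 = 0.2919
L = ρ/(1−ρ) = 0.2919/(1 − 0.2919) = 0.2919/0.7081 = 0.4122

Final: 0.4122


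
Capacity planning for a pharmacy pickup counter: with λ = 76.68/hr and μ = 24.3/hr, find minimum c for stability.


Stability requires cμ > λ ⇔ c > λ/μ.
λ/μ = 76.68/24.3 = 3.1556
Minimum integer c = ⌊3.1556⌋ + 1 = 4
Check: 4·24.3 = 97.20 > 76.68, while 3·24.3 = 72.90 ≤ 76.68

Final: 4 servers


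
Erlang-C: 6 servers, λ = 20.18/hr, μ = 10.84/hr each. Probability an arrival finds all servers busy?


a = λ/μ = 1.8616; ρ = a/6 = 0.3103
P₀ = 0.155272 (from M/M/c formula)
C(c,a) = [a^c/(c!(1−ρ))]·P₀ = [41.62472/(720·0.6897)]·0.155272
= 0.08382·0.155272 = 0.013015

Final: 0.013015


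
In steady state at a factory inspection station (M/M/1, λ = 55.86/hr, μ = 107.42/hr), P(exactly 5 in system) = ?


ρ = 55.86/107.42 = 0.5200
P_n = (1−ρ)·ρ^n = (1 − 0.5200)·0.5200^5 = 0.4800·0.038026 = 0.018252

Final: 0.018252


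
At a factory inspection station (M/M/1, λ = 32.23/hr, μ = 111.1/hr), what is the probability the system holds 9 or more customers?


ρ = 32.23/111.1 = 0.2901
P(N ≥ n) = ρ^n = 0.2901^9 = 0.00001455

Final: 0.00001455


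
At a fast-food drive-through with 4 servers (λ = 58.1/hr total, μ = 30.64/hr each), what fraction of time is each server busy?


ρ = λ/(cμ) = 58.1/(4·30.64) = 58.1/122.56 = 0.4741

Final: 0.4741


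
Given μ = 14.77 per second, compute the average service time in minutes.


Mean service time = 1/μ = 1/14.77 second = 0.06770 second
In minutes: 0.06770 × 0.0166667 = 0.001128 min

Final: 0.001128 min


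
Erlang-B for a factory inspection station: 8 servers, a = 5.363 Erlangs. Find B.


B(c,a) = (a^c/c!) / Σ_{k=0}^{c} a^k/k!
a^8/8! = 16.972345
Σ terms (k=0..8): 1.00000 + 5.36300 + 14.38088 + 25.70823 + 34.46831 + 36.97071 + 33.04565 + 25.31769 + 16.97235 = 193.226806
B = 16.972345/193.226806 = 0.087836

Final: 0.087836


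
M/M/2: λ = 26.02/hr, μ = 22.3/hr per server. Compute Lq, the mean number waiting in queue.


a = λ/μ = 1.1668; ρ = a/2 = 0.5834
P₀ = 0.263098
Lq = P₀·a^c·ρ / (c!·(1−ρ)²) = 0.263098·1.36146·0.5834/(2·0.17355)
= 0.60207

Final: 0.60207


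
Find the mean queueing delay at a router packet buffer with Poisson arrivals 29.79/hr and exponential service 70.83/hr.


ρ = 29.79/70.83 = 0.4206
Wq = ρ/(μ−λ) = 0.4206/(70.83 − 29.79) = 0.4206/41.04 = 0.01025 hr

Final: 0.01025 hr


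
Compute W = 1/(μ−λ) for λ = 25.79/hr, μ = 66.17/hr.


W = 1/(μ−λ) = 1/(66.17 − 25.79) = 1/40.38 = 0.02476 hr

Final: 0.02476 hr


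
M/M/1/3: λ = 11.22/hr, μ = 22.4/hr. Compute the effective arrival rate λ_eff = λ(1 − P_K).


ρ = 0.5009; P_K = (1−ρ)ρ^3/(1−ρ^4) = 0.066937
λ_eff = λ(1 − P_K) = 11.22·(1 − 0.066937) = 11.22·0.933063 = 10.4690 /hr

Final: 10.4690 /hr


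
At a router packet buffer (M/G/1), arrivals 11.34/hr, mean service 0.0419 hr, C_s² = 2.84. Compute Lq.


ρ = λ·E[S] = 11.34·0.0419 = 0.4751
Lq = ρ²(1+C_s²)/(2(1−ρ)) = 0.2258·(1+2.84)/(2·0.5249)
= 0.2258·3.8400/1.0497 = 0.82588

Final: 0.82588


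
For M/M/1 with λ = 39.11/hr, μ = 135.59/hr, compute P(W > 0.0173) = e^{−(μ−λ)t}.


W ~ Exponential(μ−λ) for M/M/1.
μ − λ = 135.59 − 39.11 = 96.4800
P(W > t) = e^{−(μ−λ)t} = e^{−1.6691} = 0.188416

Final: 0.188416


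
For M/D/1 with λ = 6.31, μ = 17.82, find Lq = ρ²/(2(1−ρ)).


ρ = 6.31/17.82 = 0.3541
M/D/1: Lq = ρ²/(2(1−ρ)) = 0.1254/(2·0.6459) = 0.09706

Final: 0.09706


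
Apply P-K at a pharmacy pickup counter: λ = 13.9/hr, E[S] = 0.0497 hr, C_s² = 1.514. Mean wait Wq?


ρ = λ·E[S] = 13.9·0.0497 = 0.6908
E[S²] = E[S]²(1+C_s²) = 0.0497²·(1+1.514) = 0.006210
Wq = λ·E[S²]/(2(1−ρ)) = 13.9·0.006210/(2·0.3092) = 0.13959 hr

Final: 0.13959 hr


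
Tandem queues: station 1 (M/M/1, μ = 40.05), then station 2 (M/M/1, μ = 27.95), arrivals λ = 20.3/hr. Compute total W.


Each node sees arrival rate λ = 20.3/hr (tandem ⇒ throughput preserved).
W₁ = 1/(μ₁−λ) = 1/(40.05−20.3) = 0.05063 hr
W₂ = 1/(μ₂−λ) = 1/(27.95−20.3) = 0.13072 hr
W_total = W₁ + W₂ = 0.05063 + 0.13072 = 0.18135 hr

Final: 0.18135 hr


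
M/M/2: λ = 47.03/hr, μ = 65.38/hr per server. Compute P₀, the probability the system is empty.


a = λ/μ = 47.03/65.38 = 0.7193; ρ = a/c = 0.3597
Σ_{k=0}^{1} a^k/k! (terms k=0..1) = 1.00000 + 0.71933 = 1.71933
Tail: a^2/(2!(1−ρ)) = 0.51744/(2·0.6403) = 0.40404
P₀ = 1/(1.71933 + 0.40404) = 1/2.12337 = 0.470949

Final: 0.470949


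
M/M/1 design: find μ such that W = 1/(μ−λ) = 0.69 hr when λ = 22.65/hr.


W = 1/(μ−λ) ⇒ μ − λ = 1/W = 1/0.69 = 1.4493
μ = λ + 1/W = 22.65 + 1.4493 = 24.0993 per hr

Final: 24.0993 /hr


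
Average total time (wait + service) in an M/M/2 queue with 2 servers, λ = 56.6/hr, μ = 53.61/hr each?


a = 1.0558; ρ = 0.5279; P₀ = 0.308998
Lq = P₀·a^c·ρ/(c!(1−ρ)²) = 0.40786
Wq = Lq/λ = 0.40786/56.6 = 0.007206 hr
W = Wq + 1/μ = 0.007206 + 0.01865 = 0.02586 hr

Final: 0.02586 hr


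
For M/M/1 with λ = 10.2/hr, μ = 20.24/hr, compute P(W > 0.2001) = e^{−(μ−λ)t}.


W ~ Exponential(μ−λ) for M/M/1.
μ − λ = 20.24 − 10.2 = 10.0400
P(W > t) = e^{−(μ−λ)t} = e^{−2.0090} = 0.134122

Final: 0.134122


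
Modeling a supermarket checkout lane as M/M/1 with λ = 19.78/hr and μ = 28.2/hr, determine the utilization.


ρ = λ/μ = 19.78/28.2 = 0.7014

Final: 0.7014


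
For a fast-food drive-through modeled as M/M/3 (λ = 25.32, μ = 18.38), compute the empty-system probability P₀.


a = λ/μ = 25.32/18.38 = 1.3776; ρ = a/c = 0.4592
Σ_{k=0}^{2} a^k/k! (terms k=0..2) = 1.00000 + 1.37758 + 0.94887 = 3.32645
Tail: a^3/(3!(1−ρ)) = 2.61429/(6·0.5408) = 0.80568
P₀ = 1/(3.32645 + 0.80568) = 1/4.13213 = 0.242006

Final: 0.242006


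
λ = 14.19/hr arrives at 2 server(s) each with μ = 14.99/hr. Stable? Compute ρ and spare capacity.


Total capacity cμ = 2·14.99 = 29.98/hr
ρ = λ/(cμ) = 14.19/29.98 = 0.4733
Stable ⇔ ρ < 1: YES
Spare capacity = cμ − λ = 29.98 − 14.19 = 15.79/hr

Final: ρ = 0.4733; stable; margin = 15.79/hr
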